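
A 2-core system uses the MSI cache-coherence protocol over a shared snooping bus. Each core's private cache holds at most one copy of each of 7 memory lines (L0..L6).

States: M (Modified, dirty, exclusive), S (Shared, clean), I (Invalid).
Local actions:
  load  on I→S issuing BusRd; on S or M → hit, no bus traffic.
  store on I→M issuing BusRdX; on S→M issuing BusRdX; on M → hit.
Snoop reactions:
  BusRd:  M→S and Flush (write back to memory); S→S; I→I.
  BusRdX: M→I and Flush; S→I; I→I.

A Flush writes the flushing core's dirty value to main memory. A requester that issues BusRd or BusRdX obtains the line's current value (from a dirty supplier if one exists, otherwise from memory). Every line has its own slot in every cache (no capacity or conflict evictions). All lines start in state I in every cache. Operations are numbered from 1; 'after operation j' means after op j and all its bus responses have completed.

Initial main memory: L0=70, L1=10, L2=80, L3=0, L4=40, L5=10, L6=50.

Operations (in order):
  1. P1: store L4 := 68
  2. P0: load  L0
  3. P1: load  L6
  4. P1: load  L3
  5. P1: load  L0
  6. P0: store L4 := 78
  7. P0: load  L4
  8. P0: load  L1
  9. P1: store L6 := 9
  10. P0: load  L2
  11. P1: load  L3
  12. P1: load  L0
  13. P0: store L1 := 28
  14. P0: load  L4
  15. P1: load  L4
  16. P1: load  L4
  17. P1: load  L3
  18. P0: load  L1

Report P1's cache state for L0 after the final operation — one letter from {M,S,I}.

state = S

step 1: P1: store L4 := 68  ⟶  IM  (L4)  txn=BusRdX  M[L4]=40
step 2: P0: load  L0  ⟶  SI  (L0)  txn=BusRd  M[L0]=70
step 3: P1: load  L6  ⟶  IS  (L6)  txn=BusRd  M[L6]=50
step 4: P1: load  L3  ⟶  IS  (L3)  txn=BusRd  M[L3]=0
step 5: P1: load  L0  ⟶  SS  (L0)  txn=BusRd  M[L0]=70
step 6: P0: store L4 := 78  ⟶  MI  (L4)  txn=BusRdX+Flush  M[L4]=68
step 7: P0: load  L4  ⟶  MI  (L4)  txn=∅  M[L4]=68
step 8: P0: load  L1  ⟶  SI  (L1)  txn=BusRd  M[L1]=10
step 9: P1: store L6 := 9  ⟶  IM  (L6)  txn=BusRdX  M[L6]=50
step 10: P0: load  L2  ⟶  SI  (L2)  txn=BusRd  M[L2]=80
step 11: P1: load  L3  ⟶  IS  (L3)  txn=∅  M[L3]=0
step 12: P1: load  L0  ⟶  SS  (L0)  txn=∅  M[L0]=70
step 13: P0: store L1 := 28  ⟶  MI  (L1)  txn=BusRdX  M[L1]=10
step 14: P0: load  L4  ⟶  MI  (L4)  txn=∅  M[L4]=68
step 15: P1: load  L4  ⟶  SS  (L4)  txn=BusRd+Flush  M[L4]=78
step 16: P1: load  L4  ⟶  SS  (L4)  txn=∅  M[L4]=78
step 17: P1: load  L3  ⟶  IS  (L3)  txn=∅  M[L3]=0
step 18: P0: load  L1  ⟶  MI  (L1)  txn=∅  M[L1]=10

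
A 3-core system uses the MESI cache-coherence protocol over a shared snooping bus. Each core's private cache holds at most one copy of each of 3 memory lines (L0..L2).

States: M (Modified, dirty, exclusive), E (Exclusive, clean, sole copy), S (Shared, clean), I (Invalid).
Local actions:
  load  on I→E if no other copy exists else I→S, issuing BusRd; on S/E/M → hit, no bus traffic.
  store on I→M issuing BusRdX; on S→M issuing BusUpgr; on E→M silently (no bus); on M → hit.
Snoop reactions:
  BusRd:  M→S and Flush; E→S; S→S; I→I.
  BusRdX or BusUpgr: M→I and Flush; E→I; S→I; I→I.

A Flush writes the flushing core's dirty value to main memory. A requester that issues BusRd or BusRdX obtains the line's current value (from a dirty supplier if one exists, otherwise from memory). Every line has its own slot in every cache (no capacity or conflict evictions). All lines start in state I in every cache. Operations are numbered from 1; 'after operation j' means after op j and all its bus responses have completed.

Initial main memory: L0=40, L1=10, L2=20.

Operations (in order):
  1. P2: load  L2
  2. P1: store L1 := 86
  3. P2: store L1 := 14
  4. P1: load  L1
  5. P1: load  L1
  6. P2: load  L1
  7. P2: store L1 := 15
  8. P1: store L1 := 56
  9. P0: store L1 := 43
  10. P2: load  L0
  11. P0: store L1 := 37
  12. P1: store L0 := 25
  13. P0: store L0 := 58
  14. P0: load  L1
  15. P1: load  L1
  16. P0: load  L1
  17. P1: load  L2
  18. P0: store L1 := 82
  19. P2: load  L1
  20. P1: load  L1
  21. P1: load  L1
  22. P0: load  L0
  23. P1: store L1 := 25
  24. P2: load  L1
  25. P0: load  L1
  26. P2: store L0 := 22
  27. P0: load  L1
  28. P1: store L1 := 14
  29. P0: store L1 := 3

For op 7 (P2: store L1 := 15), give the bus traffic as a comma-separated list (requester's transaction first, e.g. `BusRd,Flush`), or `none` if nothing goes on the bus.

[1] P2: load  L2 | P0:I, P1:I, P2:E(20) | bus: BusRd
[2] P1: store L1 := 86 | P0:I, P1:M(86), P2:I | bus: BusRdX
[3] P2: store L1 := 14 | P0:I, P1:I, P2:M(14) | bus: BusRdX,Flush
[4] P1: load  L1 | P0:I, P1:S(14), P2:S(14) | bus: BusRd,Flush
[5] P1: load  L1 | P0:I, P1:S(14), P2:S(14) | bus: none
[6] P2: load  L1 | P0:I, P1:S(14), P2:S(14) | bus: none
[7] P2: store L1 := 15 | P0:I, P1:I, P2:M(15) | bus: BusUpgr
[8] P1: store L1 := 56 | P0:I, P1:M(56), P2:I | bus: BusRdX,Flush
[9] P0: store L1 := 43 | P0:M(43), P1:I, P2:I | bus: BusRdX,Flush
[10] P2: load  L0 | P0:I, P1:I, P2:E(40) | bus: BusRd
[11] P0: store L1 := 37 | P0:M(37), P1:I, P2:I | bus: none
[12] P1: store L0 := 25 | P0:I, P1:M(25), P2:I | bus: BusRdX
[13] P0: store L0 := 58 | P0:M(58), P1:I, P2:I | bus: BusRdX,Flush
[14] P0: load  L1 | P0:M(37), P1:I, P2:I | bus: none
[15] P1: load  L1 | P0:S(37), P1:S(37), P2:I | bus: BusRd,Flush
[16] P0: load  L1 | P0:S(37), P1:S(37), P2:I | bus: none
[17] P1: load  L2 | P0:I, P1:S(20), P2:S(20) | bus: BusRd
[18] P0: store L1 := 82 | P0:M(82), P1:I, P2:I | bus: BusUpgr
[19] P2: load  L1 | P0:S(82), P1:I, P2:S(82) | bus: BusRd,Flush
[20] P1: load  L1 | P0:S(82), P1:S(82), P2:S(82) | bus: BusRd
[21] P1: load  L1 | P0:S(82), P1:S(82), P2:S(82) | bus: none
[22] P0: load  L0 | P0:M(58), P1:I, P2:I | bus: none
[23] P1: store L1 := 25 | P0:I, P1:M(25), P2:I | bus: BusUpgr
[24] P2: load  L1 | P0:I, P1:S(25), P2:S(25) | bus: BusRd,Flush
[25] P0: load  L1 | P0:S(25), P1:S(25), P2:S(25) | bus: BusRd
[26] P2: store L0 := 22 | P0:I, P1:I, P2:M(22) | bus: BusRdX,Flush
[27] P0: load  L1 | P0:S(25), P1:S(25), P2:S(25) | bus: none
[28] P1: store L1 := 14 | P0:I, P1:M(14), P2:I | bus: BusUpgr
[29] P0: store L1 := 3 | P0:M(3), P1:I, P2:I | bus: BusRdX,Flush

bus = BusUpgr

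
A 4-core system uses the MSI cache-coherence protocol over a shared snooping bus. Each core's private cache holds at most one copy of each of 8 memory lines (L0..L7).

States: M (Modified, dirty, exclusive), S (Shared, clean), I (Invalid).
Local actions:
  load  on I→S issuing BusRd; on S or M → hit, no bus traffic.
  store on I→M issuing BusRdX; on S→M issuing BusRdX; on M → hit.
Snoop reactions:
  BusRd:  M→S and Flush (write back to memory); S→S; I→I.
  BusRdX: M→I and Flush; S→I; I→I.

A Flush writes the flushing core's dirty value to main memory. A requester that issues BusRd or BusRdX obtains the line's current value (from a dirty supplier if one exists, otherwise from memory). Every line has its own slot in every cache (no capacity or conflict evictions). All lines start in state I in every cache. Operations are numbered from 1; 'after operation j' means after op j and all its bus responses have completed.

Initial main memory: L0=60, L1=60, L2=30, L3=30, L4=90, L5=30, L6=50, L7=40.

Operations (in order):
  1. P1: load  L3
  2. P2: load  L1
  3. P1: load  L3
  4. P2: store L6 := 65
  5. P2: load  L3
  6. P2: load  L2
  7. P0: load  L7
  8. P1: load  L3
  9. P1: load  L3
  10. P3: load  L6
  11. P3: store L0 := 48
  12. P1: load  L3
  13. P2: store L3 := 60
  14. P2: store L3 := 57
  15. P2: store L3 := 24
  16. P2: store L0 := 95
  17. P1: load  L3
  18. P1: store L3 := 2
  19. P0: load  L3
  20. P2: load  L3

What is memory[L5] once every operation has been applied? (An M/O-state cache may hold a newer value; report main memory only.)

memory[L5] = 30

step 1: P1: load  L3  ⟶  ISII  (L3)  txn=BusRd  M[L3]=30
step 2: P2: load  L1  ⟶  IISI  (L1)  txn=BusRd  M[L1]=60
step 3: P1: load  L3  ⟶  ISII  (L3)  txn=∅  M[L3]=30
step 4: P2: store L6 := 65  ⟶  IIMI  (L6)  txn=BusRdX  M[L6]=50
step 5: P2: load  L3  ⟶  ISSI  (L3)  txn=BusRd  M[L3]=30
step 6: P2: load  L2  ⟶  IISI  (L2)  txn=BusRd  M[L2]=30
step 7: P0: load  L7  ⟶  SIII  (L7)  txn=BusRd  M[L7]=40
step 8: P1: load  L3  ⟶  ISSI  (L3)  txn=∅  M[L3]=30
step 9: P1: load  L3  ⟶  ISSI  (L3)  txn=∅  M[L3]=30
step 10: P3: load  L6  ⟶  IISS  (L6)  txn=BusRd+Flush  M[L6]=65
step 11: P3: store L0 := 48  ⟶  IIIM  (L0)  txn=BusRdX  M[L0]=60
step 12: P1: load  L3  ⟶  ISSI  (L3)  txn=∅  M[L3]=30
step 13: P2: store L3 := 60  ⟶  IIMI  (L3)  txn=BusRdX  M[L3]=30
step 14: P2: store L3 := 57  ⟶  IIMI  (L3)  txn=∅  M[L3]=30
step 15: P2: store L3 := 24  ⟶  IIMI  (L3)  txn=∅  M[L3]=30
step 16: P2: store L0 := 95  ⟶  IIMI  (L0)  txn=BusRdX+Flush  M[L0]=48
step 17: P1: load  L3  ⟶  ISSI  (L3)  txn=BusRd+Flush  M[L3]=24
step 18: P1: store L3 := 2  ⟶  IMII  (L3)  txn=BusRdX  M[L3]=24
step 19: P0: load  L3  ⟶  SSII  (L3)  txn=BusRd+Flush  M[L3]=2
step 20: P2: load  L3  ⟶  SSSI  (L3)  txn=BusRd  M[L3]=2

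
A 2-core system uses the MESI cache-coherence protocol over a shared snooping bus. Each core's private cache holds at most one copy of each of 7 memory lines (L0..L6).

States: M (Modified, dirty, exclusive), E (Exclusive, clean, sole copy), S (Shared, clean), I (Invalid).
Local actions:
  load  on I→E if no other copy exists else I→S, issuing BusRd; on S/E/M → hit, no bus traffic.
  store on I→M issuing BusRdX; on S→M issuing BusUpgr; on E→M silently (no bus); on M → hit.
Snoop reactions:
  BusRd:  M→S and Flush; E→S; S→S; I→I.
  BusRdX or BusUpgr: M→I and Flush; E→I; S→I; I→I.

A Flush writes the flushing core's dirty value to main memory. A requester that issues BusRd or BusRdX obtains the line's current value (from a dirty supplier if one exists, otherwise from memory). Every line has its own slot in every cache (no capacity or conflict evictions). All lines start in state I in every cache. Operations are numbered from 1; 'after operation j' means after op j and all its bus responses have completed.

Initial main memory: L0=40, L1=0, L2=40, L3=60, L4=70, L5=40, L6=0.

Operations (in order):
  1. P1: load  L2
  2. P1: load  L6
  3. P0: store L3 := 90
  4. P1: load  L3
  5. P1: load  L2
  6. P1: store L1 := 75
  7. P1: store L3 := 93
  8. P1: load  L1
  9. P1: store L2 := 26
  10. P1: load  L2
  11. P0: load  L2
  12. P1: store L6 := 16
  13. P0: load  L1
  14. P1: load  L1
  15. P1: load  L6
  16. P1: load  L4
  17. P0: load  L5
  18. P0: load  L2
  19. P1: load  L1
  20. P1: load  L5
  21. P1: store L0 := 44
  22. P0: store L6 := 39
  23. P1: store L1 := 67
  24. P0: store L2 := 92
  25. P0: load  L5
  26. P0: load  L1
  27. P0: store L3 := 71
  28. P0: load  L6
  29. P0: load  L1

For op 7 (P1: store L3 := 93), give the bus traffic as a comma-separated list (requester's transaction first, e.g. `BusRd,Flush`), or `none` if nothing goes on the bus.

bus = BusUpgr

[1] P1: load  L2 | P0:I, P1:E(40) | bus: BusRd
[2] P1: load  L6 | P0:I, P1:E(0) | bus: BusRd
[3] P0: store L3 := 90 | P0:M(90), P1:I | bus: BusRdX
[4] P1: load  L3 | P0:S(90), P1:S(90) | bus: BusRd,Flush
[5] P1: load  L2 | P0:I, P1:E(40) | bus: none
[6] P1: store L1 := 75 | P0:I, P1:M(75) | bus: BusRdX
[7] P1: store L3 := 93 | P0:I, P1:M(93) | bus: BusUpgr
[8] P1: load  L1 | P0:I, P1:M(75) | bus: none
[9] P1: store L2 := 26 | P0:I, P1:M(26) | bus: none
[10] P1: load  L2 | P0:I, P1:M(26) | bus: none
[11] P0: load  L2 | P0:S(26), P1:S(26) | bus: BusRd,Flush
[12] P1: store L6 := 16 | P0:I, P1:M(16) | bus: none
[13] P0: load  L1 | P0:S(75), P1:S(75) | bus: BusRd,Flush
[14] P1: load  L1 | P0:S(75), P1:S(75) | bus: none
[15] P1: load  L6 | P0:I, P1:M(16) | bus: none
[16] P1: load  L4 | P0:I, P1:E(70) | bus: BusRd
[17] P0: load  L5 | P0:E(40), P1:I | bus: BusRd
[18] P0: load  L2 | P0:S(26), P1:S(26) | bus: none
[19] P1: load  L1 | P0:S(75), P1:S(75) | bus: none
[20] P1: load  L5 | P0:S(40), P1:S(40) | bus: BusRd
[21] P1: store L0 := 44 | P0:I, P1:M(44) | bus: BusRdX
[22] P0: store L6 := 39 | P0:M(39), P1:I | bus: BusRdX,Flush
[23] P1: store L1 := 67 | P0:I, P1:M(67) | bus: BusUpgr
[24] P0: store L2 := 92 | P0:M(92), P1:I | bus: BusUpgr
[25] P0: load  L5 | P0:S(40), P1:S(40) | bus: none
[26] P0: load  L1 | P0:S(67), P1:S(67) | bus: BusRd,Flush
[27] P0: store L3 := 71 | P0:M(71), P1:I | bus: BusRdX,Flush
[28] P0: load  L6 | P0:M(39), P1:I | bus: none
[29] P0: load  L1 | P0:S(67), P1:S(67) | bus: none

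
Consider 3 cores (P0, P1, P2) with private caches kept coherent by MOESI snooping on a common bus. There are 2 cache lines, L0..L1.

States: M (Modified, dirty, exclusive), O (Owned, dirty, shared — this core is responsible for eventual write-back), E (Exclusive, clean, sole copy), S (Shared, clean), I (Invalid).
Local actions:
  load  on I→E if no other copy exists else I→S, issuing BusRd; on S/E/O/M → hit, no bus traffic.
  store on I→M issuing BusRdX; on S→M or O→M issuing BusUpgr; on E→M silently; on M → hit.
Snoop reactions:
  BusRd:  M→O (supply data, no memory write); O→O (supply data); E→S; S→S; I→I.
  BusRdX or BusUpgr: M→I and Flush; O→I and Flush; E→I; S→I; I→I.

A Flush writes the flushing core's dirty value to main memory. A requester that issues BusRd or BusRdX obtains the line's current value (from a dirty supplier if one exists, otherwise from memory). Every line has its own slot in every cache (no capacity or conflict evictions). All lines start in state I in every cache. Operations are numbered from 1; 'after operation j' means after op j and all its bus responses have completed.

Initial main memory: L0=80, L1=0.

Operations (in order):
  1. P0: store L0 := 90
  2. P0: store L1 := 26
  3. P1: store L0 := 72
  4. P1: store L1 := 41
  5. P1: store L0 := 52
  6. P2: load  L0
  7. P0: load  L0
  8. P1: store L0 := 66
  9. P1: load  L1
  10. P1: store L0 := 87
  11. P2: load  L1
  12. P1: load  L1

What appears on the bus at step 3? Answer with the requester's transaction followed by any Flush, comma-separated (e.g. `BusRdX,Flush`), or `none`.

bus = BusRdX,Flush

1. P0: store L0 := 90  bus=[BusRdX]  L0: P0=M P1=I P2=I  mem[L0]=80
2. P0: store L1 := 26  bus=[BusRdX]  L1: P0=M P1=I P2=I  mem[L1]=0
3. P1: store L0 := 72  bus=[BusRdX,Flush]  L0: P0=I P1=M P2=I  mem[L0]=90
4. P1: store L1 := 41  bus=[BusRdX,Flush]  L1: P0=I P1=M P2=I  mem[L1]=26
5. P1: store L0 := 52  bus=[-]  L0: P0=I P1=M P2=I  mem[L0]=90
6. P2: load  L0  bus=[BusRd]  L0: P0=I P1=O P2=S  mem[L0]=90
7. P0: load  L0  bus=[BusRd]  L0: P0=S P1=O P2=S  mem[L0]=90
8. P1: store L0 := 66  bus=[BusUpgr]  L0: P0=I P1=M P2=I  mem[L0]=90
9. P1: load  L1  bus=[-]  L1: P0=I P1=M P2=I  mem[L1]=26
10. P1: store L0 := 87  bus=[-]  L0: P0=I P1=M P2=I  mem[L0]=90
11. P2: load  L1  bus=[BusRd]  L1: P0=I P1=O P2=S  mem[L1]=26
12. P1: load  L1  bus=[-]  L1: P0=I P1=O P2=S  mem[L1]=26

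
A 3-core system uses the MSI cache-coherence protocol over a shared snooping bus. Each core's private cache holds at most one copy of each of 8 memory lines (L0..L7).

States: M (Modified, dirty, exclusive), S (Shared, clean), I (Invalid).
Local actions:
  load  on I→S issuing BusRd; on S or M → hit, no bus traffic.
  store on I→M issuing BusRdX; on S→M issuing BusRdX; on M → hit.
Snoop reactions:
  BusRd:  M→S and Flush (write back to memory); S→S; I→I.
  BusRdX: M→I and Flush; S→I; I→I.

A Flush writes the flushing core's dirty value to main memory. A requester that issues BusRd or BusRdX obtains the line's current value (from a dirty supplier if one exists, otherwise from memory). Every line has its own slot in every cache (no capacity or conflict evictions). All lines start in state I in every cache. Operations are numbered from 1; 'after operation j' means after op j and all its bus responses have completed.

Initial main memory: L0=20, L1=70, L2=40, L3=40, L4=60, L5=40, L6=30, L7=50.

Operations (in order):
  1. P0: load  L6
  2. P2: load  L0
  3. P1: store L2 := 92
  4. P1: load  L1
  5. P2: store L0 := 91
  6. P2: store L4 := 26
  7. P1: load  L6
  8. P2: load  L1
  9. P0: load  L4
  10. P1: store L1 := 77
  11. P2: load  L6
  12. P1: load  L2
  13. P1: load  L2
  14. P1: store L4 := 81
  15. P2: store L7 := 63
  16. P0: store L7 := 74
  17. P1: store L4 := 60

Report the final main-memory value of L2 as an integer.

  op1 P0: load  L6 → S/I/I on L6; bus BusRd; mem=30
  op2 P2: load  L0 → I/I/S on L0; bus BusRd; mem=20
  op3 P1: store L2 := 92 → I/M/I on L2; bus BusRdX; mem=40
  op4 P1: load  L1 → I/S/I on L1; bus BusRd; mem=70
  op5 P2: store L0 := 91 → I/I/M on L0; bus BusRdX; mem=20
  op6 P2: store L4 := 26 → I/I/M on L4; bus BusRdX; mem=60
  op7 P1: load  L6 → S/S/I on L6; bus BusRd; mem=30
  op8 P2: load  L1 → I/S/S on L1; bus BusRd; mem=70
  op9 P0: load  L4 → S/I/S on L4; bus BusRd Flush; mem=26
  op10 P1: store L1 := 77 → I/M/I on L1; bus BusRdX; mem=70
  op11 P2: load  L6 → S/S/S on L6; bus BusRd; mem=30
  op12 P1: load  L2 → I/M/I on L2; bus (none); mem=40
  op13 P1: load  L2 → I/M/I on L2; bus (none); mem=40
  op14 P1: store L4 := 81 → I/M/I on L4; bus BusRdX; mem=26
  op15 P2: store L7 := 63 → I/I/M on L7; bus BusRdX; mem=50
  op16 P0: store L7 := 74 → M/I/I on L7; bus BusRdX Flush; mem=63
  op17 P1: store L4 := 60 → I/M/I on L4; bus (none); mem=26

memory[L2] = 40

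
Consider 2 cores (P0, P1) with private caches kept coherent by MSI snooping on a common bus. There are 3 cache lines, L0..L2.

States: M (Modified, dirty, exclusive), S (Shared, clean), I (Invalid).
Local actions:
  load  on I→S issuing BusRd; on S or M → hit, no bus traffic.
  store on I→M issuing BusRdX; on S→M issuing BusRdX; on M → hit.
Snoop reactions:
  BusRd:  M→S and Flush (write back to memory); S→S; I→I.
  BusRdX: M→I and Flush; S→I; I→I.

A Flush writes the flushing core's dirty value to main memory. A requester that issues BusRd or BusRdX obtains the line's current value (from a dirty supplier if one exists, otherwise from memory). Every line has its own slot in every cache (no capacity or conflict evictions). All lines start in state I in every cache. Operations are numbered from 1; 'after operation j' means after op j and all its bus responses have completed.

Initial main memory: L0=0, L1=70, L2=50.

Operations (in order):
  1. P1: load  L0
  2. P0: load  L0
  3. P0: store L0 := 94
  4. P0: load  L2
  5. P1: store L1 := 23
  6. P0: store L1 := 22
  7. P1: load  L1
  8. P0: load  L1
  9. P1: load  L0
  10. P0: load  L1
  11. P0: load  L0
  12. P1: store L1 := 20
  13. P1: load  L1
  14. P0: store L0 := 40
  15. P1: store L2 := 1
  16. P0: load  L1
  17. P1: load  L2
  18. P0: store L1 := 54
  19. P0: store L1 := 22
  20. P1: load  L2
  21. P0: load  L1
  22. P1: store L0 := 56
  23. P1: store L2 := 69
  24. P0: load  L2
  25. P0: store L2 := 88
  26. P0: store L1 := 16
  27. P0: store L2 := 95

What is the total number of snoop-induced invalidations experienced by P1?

step 1: P1: load  L0  ⟶  IS  (L0)  txn=BusRd  M[L0]=0
step 2: P0: load  L0  ⟶  SS  (L0)  txn=BusRd  M[L0]=0
step 3: P0: store L0 := 94  ⟶  MI  (L0)  txn=BusRdX  M[L0]=0
step 4: P0: load  L2  ⟶  SI  (L2)  txn=BusRd  M[L2]=50
step 5: P1: store L1 := 23  ⟶  IM  (L1)  txn=BusRdX  M[L1]=70
step 6: P0: store L1 := 22  ⟶  MI  (L1)  txn=BusRdX+Flush  M[L1]=23
step 7: P1: load  L1  ⟶  SS  (L1)  txn=BusRd+Flush  M[L1]=22
step 8: P0: load  L1  ⟶  SS  (L1)  txn=∅  M[L1]=22
step 9: P1: load  L0  ⟶  SS  (L0)  txn=BusRd+Flush  M[L0]=94
step 10: P0: load  L1  ⟶  SS  (L1)  txn=∅  M[L1]=22
step 11: P0: load  L0  ⟶  SS  (L0)  txn=∅  M[L0]=94
step 12: P1: store L1 := 20  ⟶  IM  (L1)  txn=BusRdX  M[L1]=22
step 13: P1: load  L1  ⟶  IM  (L1)  txn=∅  M[L1]=22
step 14: P0: store L0 := 40  ⟶  MI  (L0)  txn=BusRdX  M[L0]=94
step 15: P1: store L2 := 1  ⟶  IM  (L2)  txn=BusRdX  M[L2]=50
step 16: P0: load  L1  ⟶  SS  (L1)  txn=BusRd+Flush  M[L1]=20
step 17: P1: load  L2  ⟶  IM  (L2)  txn=∅  M[L2]=50
step 18: P0: store L1 := 54  ⟶  MI  (L1)  txn=BusRdX  M[L1]=20
step 19: P0: store L1 := 22  ⟶  MI  (L1)  txn=∅  M[L1]=20
step 20: P1: load  L2  ⟶  IM  (L2)  txn=∅  M[L2]=50
step 21: P0: load  L1  ⟶  MI  (L1)  txn=∅  M[L1]=20
step 22: P1: store L0 := 56  ⟶  IM  (L0)  txn=BusRdX+Flush  M[L0]=40
step 23: P1: store L2 := 69  ⟶  IM  (L2)  txn=∅  M[L2]=50
step 24: P0: load  L2  ⟶  SS  (L2)  txn=BusRd+Flush  M[L2]=69
step 25: P0: store L2 := 88  ⟶  MI  (L2)  txn=BusRdX  M[L2]=69
step 26: P0: store L1 := 16  ⟶  MI  (L1)  txn=∅  M[L1]=20
step 27: P0: store L2 := 95  ⟶  MI  (L2)  txn=∅  M[L2]=69

invalidations = 5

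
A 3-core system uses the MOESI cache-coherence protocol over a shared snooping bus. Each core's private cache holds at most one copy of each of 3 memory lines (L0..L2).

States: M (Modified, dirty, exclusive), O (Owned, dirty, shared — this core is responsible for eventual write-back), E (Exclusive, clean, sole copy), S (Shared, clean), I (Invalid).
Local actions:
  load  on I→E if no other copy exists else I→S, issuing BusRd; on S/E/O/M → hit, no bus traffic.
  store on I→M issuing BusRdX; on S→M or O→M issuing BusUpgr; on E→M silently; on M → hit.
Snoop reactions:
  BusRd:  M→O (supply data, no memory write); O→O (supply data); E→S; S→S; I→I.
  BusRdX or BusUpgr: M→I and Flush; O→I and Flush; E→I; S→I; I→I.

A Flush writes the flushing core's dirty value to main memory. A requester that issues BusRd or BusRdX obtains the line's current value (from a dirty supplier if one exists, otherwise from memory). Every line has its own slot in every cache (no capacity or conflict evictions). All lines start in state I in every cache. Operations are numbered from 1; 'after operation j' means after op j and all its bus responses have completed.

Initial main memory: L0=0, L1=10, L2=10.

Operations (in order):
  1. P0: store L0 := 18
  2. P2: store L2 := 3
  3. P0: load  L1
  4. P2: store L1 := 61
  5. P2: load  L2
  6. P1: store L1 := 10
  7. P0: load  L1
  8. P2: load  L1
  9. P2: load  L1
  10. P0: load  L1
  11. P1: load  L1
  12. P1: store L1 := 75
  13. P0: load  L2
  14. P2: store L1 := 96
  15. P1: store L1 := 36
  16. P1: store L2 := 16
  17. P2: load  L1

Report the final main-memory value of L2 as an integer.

memory[L2] = 3

1. P0: store L0 := 18  bus=[BusRdX]  L0: P0=M P1=I P2=I  mem[L0]=0
2. P2: store L2 := 3  bus=[BusRdX]  L2: P0=I P1=I P2=M  mem[L2]=10
3. P0: load  L1  bus=[BusRd]  L1: P0=E P1=I P2=I  mem[L1]=10
4. P2: store L1 := 61  bus=[BusRdX]  L1: P0=I P1=I P2=M  mem[L1]=10
5. P2: load  L2  bus=[-]  L2: P0=I P1=I P2=M  mem[L2]=10
6. P1: store L1 := 10  bus=[BusRdX,Flush]  L1: P0=I P1=M P2=I  mem[L1]=61
7. P0: load  L1  bus=[BusRd]  L1: P0=S P1=O P2=I  mem[L1]=61
8. P2: load  L1  bus=[BusRd]  L1: P0=S P1=O P2=S  mem[L1]=61
9. P2: load  L1  bus=[-]  L1: P0=S P1=O P2=S  mem[L1]=61
10. P0: load  L1  bus=[-]  L1: P0=S P1=O P2=S  mem[L1]=61
11. P1: load  L1  bus=[-]  L1: P0=S P1=O P2=S  mem[L1]=61
12. P1: store L1 := 75  bus=[BusUpgr]  L1: P0=I P1=M P2=I  mem[L1]=61
13. P0: load  L2  bus=[BusRd]  L2: P0=S P1=I P2=O  mem[L2]=10
14. P2: store L1 := 96  bus=[BusRdX,Flush]  L1: P0=I P1=I P2=M  mem[L1]=75
15. P1: store L1 := 36  bus=[BusRdX,Flush]  L1: P0=I P1=M P2=I  mem[L1]=96
16. P1: store L2 := 16  bus=[BusRdX,Flush]  L2: P0=I P1=M P2=I  mem[L2]=3
17. P2: load  L1  bus=[BusRd]  L1: P0=I P1=O P2=S  mem[L1]=96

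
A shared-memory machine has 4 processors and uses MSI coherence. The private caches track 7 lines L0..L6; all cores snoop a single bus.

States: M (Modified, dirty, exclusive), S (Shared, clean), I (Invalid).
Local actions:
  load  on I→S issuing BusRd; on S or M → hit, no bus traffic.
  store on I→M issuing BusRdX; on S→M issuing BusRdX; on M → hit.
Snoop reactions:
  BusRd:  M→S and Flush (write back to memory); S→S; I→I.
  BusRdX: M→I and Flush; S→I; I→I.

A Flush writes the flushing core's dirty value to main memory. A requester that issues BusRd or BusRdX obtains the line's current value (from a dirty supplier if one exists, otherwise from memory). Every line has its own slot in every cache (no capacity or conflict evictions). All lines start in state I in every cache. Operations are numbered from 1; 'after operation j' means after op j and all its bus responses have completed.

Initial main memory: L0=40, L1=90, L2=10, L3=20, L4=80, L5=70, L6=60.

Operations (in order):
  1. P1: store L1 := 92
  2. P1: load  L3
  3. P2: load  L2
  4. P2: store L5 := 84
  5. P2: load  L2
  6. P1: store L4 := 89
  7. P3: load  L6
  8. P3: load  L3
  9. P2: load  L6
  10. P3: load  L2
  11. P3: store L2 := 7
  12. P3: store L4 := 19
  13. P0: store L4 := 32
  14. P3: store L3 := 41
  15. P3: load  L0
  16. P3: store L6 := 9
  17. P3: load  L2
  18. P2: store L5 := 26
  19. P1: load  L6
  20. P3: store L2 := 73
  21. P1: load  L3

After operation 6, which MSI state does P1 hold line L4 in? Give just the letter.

  op1 P1: store L1 := 92 → I/M/I/I on L1; bus BusRdX; mem=90
  op2 P1: load  L3 → I/S/I/I on L3; bus BusRd; mem=20
  op3 P2: load  L2 → I/I/S/I on L2; bus BusRd; mem=10
  op4 P2: store L5 := 84 → I/I/M/I on L5; bus BusRdX; mem=70
  op5 P2: load  L2 → I/I/S/I on L2; bus (none); mem=10
  op6 P1: store L4 := 89 → I/M/I/I on L4; bus BusRdX; mem=80
  op7 P3: load  L6 → I/I/I/S on L6; bus BusRd; mem=60
  op8 P3: load  L3 → I/S/I/S on L3; bus BusRd; mem=20
  op9 P2: load  L6 → I/I/S/S on L6; bus BusRd; mem=60
  op10 P3: load  L2 → I/I/S/S on L2; bus BusRd; mem=10
  op11 P3: store L2 := 7 → I/I/I/M on L2; bus BusRdX; mem=10
  op12 P3: store L4 := 19 → I/I/I/M on L4; bus BusRdX Flush; mem=89
  op13 P0: store L4 := 32 → M/I/I/I on L4; bus BusRdX Flush; mem=19
  op14 P3: store L3 := 41 → I/I/I/M on L3; bus BusRdX; mem=20
  op15 P3: load  L0 → I/I/I/S on L0; bus BusRd; mem=40
  op16 P3: store L6 := 9 → I/I/I/M on L6; bus BusRdX; mem=60
  op17 P3: load  L2 → I/I/I/M on L2; bus (none); mem=10
  op18 P2: store L5 := 26 → I/I/M/I on L5; bus (none); mem=70
  op19 P1: load  L6 → I/S/I/S on L6; bus BusRd Flush; mem=9
  op20 P3: store L2 := 73 → I/I/I/M on L2; bus (none); mem=10
  op21 P1: load  L3 → I/S/I/S on L3; bus BusRd Flush; mem=41

state = M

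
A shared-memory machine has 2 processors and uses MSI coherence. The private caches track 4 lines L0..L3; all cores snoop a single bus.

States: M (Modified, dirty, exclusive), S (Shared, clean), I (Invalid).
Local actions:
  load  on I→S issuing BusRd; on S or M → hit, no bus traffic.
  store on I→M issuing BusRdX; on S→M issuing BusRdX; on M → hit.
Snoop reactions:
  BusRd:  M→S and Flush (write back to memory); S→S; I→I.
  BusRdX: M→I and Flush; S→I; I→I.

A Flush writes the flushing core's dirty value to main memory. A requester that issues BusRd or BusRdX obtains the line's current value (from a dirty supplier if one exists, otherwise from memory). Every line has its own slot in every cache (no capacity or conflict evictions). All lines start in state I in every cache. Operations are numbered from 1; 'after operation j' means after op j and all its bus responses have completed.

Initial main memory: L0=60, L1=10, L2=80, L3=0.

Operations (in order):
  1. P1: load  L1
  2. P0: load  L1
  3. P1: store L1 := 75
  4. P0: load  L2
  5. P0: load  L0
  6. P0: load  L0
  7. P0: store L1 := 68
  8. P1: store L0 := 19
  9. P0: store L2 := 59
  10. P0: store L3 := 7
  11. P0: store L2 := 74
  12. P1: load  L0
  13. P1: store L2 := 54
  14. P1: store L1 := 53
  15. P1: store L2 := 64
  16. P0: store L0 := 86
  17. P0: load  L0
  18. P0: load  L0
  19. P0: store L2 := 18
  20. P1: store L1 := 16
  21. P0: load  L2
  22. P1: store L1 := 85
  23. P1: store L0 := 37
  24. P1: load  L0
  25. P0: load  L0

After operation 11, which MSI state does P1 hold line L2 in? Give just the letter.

state = I

1. P1: load  L1  bus=[BusRd]  L1: P0=I P1=S  mem[L1]=10
2. P0: load  L1  bus=[BusRd]  L1: P0=S P1=S  mem[L1]=10
3. P1: store L1 := 75  bus=[BusRdX]  L1: P0=I P1=M  mem[L1]=10
4. P0: load  L2  bus=[BusRd]  L2: P0=S P1=I  mem[L2]=80
5. P0: load  L0  bus=[BusRd]  L0: P0=S P1=I  mem[L0]=60
6. P0: load  L0  bus=[-]  L0: P0=S P1=I  mem[L0]=60
7. P0: store L1 := 68  bus=[BusRdX,Flush]  L1: P0=M P1=I  mem[L1]=75
8. P1: store L0 := 19  bus=[BusRdX]  L0: P0=I P1=M  mem[L0]=60
9. P0: store L2 := 59  bus=[BusRdX]  L2: P0=M P1=I  mem[L2]=80
10. P0: store L3 := 7  bus=[BusRdX]  L3: P0=M P1=I  mem[L3]=0
11. P0: store L2 := 74  bus=[-]  L2: P0=M P1=I  mem[L2]=80
12. P1: load  L0  bus=[-]  L0: P0=I P1=M  mem[L0]=60
13. P1: store L2 := 54  bus=[BusRdX,Flush]  L2: P0=I P1=M  mem[L2]=74
14. P1: store L1 := 53  bus=[BusRdX,Flush]  L1: P0=I P1=M  mem[L1]=68
15. P1: store L2 := 64  bus=[-]  L2: P0=I P1=M  mem[L2]=74
16. P0: store L0 := 86  bus=[BusRdX,Flush]  L0: P0=M P1=I  mem[L0]=19
17. P0: load  L0  bus=[-]  L0: P0=M P1=I  mem[L0]=19
18. P0: load  L0  bus=[-]  L0: P0=M P1=I  mem[L0]=19
19. P0: store L2 := 18  bus=[BusRdX,Flush]  L2: P0=M P1=I  mem[L2]=64
20. P1: store L1 := 16  bus=[-]  L1: P0=I P1=M  mem[L1]=68
21. P0: load  L2  bus=[-]  L2: P0=M P1=I  mem[L2]=64
22. P1: store L1 := 85  bus=[-]  L1: P0=I P1=M  mem[L1]=68
23. P1: store L0 := 37  bus=[BusRdX,Flush]  L0: P0=I P1=M  mem[L0]=86
24. P1: load  L0  bus=[-]  L0: P0=I P1=M  mem[L0]=86
25. P0: load  L0  bus=[BusRd,Flush]  L0: P0=S P1=S  mem[L0]=37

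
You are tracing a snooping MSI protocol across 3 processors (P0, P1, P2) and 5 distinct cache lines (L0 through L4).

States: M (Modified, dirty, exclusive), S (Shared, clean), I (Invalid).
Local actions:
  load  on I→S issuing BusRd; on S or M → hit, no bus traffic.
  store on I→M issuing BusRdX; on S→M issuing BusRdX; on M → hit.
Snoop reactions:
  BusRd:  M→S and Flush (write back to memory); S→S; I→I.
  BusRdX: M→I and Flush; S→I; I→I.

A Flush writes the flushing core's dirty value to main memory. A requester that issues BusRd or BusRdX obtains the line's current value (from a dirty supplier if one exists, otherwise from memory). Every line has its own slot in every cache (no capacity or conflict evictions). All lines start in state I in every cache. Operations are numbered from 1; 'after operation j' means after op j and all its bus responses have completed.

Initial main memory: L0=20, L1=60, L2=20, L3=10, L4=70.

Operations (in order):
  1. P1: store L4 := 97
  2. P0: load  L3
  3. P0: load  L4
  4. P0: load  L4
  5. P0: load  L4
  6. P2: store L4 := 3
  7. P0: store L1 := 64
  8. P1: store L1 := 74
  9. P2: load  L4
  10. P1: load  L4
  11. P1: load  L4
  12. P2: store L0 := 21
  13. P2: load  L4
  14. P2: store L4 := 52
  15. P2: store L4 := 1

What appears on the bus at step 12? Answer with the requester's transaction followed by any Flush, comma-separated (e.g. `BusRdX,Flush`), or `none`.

  op1 P1: store L4 := 97 → I/M/I on L4; bus BusRdX; mem=70
  op2 P0: load  L3 → S/I/I on L3; bus BusRd; mem=10
  op3 P0: load  L4 → S/S/I on L4; bus BusRd Flush; mem=97
  op4 P0: load  L4 → S/S/I on L4; bus (none); mem=97
  op5 P0: load  L4 → S/S/I on L4; bus (none); mem=97
  op6 P2: store L4 := 3 → I/I/M on L4; bus BusRdX; mem=97
  op7 P0: store L1 := 64 → M/I/I on L1; bus BusRdX; mem=60
  op8 P1: store L1 := 74 → I/M/I on L1; bus BusRdX Flush; mem=64
  op9 P2: load  L4 → I/I/M on L4; bus (none); mem=97
  op10 P1: load  L4 → I/S/S on L4; bus BusRd Flush; mem=3
  op11 P1: load  L4 → I/S/S on L4; bus (none); mem=3
  op12 P2: store L0 := 21 → I/I/M on L0; bus BusRdX; mem=20
  op13 P2: load  L4 → I/S/S on L4; bus (none); mem=3
  op14 P2: store L4 := 52 → I/I/M on L4; bus BusRdX; mem=3
  op15 P2: store L4 := 1 → I/I/M on L4; bus (none); mem=3

bus = BusRdX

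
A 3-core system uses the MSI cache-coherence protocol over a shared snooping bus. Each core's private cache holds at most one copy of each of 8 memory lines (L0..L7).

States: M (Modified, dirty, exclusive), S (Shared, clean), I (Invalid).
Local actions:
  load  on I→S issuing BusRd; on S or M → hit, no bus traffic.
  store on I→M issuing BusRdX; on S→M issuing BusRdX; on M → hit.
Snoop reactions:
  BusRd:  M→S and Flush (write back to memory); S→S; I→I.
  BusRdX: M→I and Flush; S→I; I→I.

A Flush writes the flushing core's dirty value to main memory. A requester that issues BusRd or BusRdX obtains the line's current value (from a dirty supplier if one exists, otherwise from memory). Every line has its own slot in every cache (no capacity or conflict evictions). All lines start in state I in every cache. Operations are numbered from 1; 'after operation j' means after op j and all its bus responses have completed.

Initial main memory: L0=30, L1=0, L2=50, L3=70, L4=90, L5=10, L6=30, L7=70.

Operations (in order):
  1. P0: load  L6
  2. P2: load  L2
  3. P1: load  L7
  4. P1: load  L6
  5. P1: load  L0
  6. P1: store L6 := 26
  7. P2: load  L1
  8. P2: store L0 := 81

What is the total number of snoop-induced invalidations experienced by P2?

invalidations = 0

1. P0: load  L6  bus=[BusRd]  L6: P0=S P1=I P2=I  mem[L6]=30
2. P2: load  L2  bus=[BusRd]  L2: P0=I P1=I P2=S  mem[L2]=50
3. P1: load  L7  bus=[BusRd]  L7: P0=I P1=S P2=I  mem[L7]=70
4. P1: load  L6  bus=[BusRd]  L6: P0=S P1=S P2=I  mem[L6]=30
5. P1: load  L0  bus=[BusRd]  L0: P0=I P1=S P2=I  mem[L0]=30
6. P1: store L6 := 26  bus=[BusRdX]  L6: P0=I P1=M P2=I  mem[L6]=30
7. P2: load  L1  bus=[BusRd]  L1: P0=I P1=I P2=S  mem[L1]=0
8. P2: store L0 := 81  bus=[BusRdX]  L0: P0=I P1=I P2=M  mem[L0]=30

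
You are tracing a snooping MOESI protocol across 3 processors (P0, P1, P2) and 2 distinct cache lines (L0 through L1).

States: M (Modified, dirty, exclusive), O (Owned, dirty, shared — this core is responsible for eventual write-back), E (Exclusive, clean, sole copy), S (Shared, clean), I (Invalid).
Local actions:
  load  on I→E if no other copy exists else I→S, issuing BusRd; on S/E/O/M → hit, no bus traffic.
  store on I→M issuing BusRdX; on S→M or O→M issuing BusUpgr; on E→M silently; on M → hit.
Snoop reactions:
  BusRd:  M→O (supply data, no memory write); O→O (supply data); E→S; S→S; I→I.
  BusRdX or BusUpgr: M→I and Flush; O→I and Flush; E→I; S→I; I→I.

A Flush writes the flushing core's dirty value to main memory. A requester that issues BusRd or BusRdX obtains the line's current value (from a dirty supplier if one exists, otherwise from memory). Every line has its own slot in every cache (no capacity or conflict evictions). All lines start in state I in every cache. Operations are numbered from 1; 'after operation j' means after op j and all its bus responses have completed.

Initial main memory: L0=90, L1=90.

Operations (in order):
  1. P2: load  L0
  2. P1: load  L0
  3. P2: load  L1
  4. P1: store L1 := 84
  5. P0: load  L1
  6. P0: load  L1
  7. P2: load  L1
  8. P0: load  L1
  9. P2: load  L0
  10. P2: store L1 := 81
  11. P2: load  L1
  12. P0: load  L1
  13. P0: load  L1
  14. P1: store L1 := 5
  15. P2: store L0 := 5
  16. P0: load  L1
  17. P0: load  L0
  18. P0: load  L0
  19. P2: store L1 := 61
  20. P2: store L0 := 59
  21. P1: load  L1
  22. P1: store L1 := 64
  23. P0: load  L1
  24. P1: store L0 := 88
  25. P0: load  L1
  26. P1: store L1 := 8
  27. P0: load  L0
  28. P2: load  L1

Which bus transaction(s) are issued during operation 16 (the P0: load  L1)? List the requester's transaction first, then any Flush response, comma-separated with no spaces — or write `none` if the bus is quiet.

1. P2: load  L0  bus=[BusRd]  L0: P0=I P1=I P2=E  mem[L0]=90
2. P1: load  L0  bus=[BusRd]  L0: P0=I P1=S P2=S  mem[L0]=90
3. P2: load  L1  bus=[BusRd]  L1: P0=I P1=I P2=E  mem[L1]=90
4. P1: store L1 := 84  bus=[BusRdX]  L1: P0=I P1=M P2=I  mem[L1]=90
5. P0: load  L1  bus=[BusRd]  L1: P0=S P1=O P2=I  mem[L1]=90
6. P0: load  L1  bus=[-]  L1: P0=S P1=O P2=I  mem[L1]=90
7. P2: load  L1  bus=[BusRd]  L1: P0=S P1=O P2=S  mem[L1]=90
8. P0: load  L1  bus=[-]  L1: P0=S P1=O P2=S  mem[L1]=90
9. P2: load  L0  bus=[-]  L0: P0=I P1=S P2=S  mem[L0]=90
10. P2: store L1 := 81  bus=[BusUpgr,Flush]  L1: P0=I P1=I P2=M  mem[L1]=84
11. P2: load  L1  bus=[-]  L1: P0=I P1=I P2=M  mem[L1]=84
12. P0: load  L1  bus=[BusRd]  L1: P0=S P1=I P2=O  mem[L1]=84
13. P0: load  L1  bus=[-]  L1: P0=S P1=I P2=O  mem[L1]=84
14. P1: store L1 := 5  bus=[BusRdX,Flush]  L1: P0=I P1=M P2=I  mem[L1]=81
15. P2: store L0 := 5  bus=[BusUpgr]  L0: P0=I P1=I P2=M  mem[L0]=90
16. P0: load  L1  bus=[BusRd]  L1: P0=S P1=O P2=I  mem[L1]=81
17. P0: load  L0  bus=[BusRd]  L0: P0=S P1=I P2=O  mem[L0]=90
18. P0: load  L0  bus=[-]  L0: P0=S P1=I P2=O  mem[L0]=90
19. P2: store L1 := 61  bus=[BusRdX,Flush]  L1: P0=I P1=I P2=M  mem[L1]=5
20. P2: store L0 := 59  bus=[BusUpgr]  L0: P0=I P1=I P2=M  mem[L0]=90
21. P1: load  L1  bus=[BusRd]  L1: P0=I P1=S P2=O  mem[L1]=5
22. P1: store L1 := 64  bus=[BusUpgr,Flush]  L1: P0=I P1=M P2=I  mem[L1]=61
23. P0: load  L1  bus=[BusRd]  L1: P0=S P1=O P2=I  mem[L1]=61
24. P1: store L0 := 88  bus=[BusRdX,Flush]  L0: P0=I P1=M P2=I  mem[L0]=59
25. P0: load  L1  bus=[-]  L1: P0=S P1=O P2=I  mem[L1]=61
26. P1: store L1 := 8  bus=[BusUpgr]  L1: P0=I P1=M P2=I  mem[L1]=61
27. P0: load  L0  bus=[BusRd]  L0: P0=S P1=O P2=I  mem[L0]=59
28. P2: load  L1  bus=[BusRd]  L1: P0=I P1=O P2=S  mem[L1]=61

bus = BusRd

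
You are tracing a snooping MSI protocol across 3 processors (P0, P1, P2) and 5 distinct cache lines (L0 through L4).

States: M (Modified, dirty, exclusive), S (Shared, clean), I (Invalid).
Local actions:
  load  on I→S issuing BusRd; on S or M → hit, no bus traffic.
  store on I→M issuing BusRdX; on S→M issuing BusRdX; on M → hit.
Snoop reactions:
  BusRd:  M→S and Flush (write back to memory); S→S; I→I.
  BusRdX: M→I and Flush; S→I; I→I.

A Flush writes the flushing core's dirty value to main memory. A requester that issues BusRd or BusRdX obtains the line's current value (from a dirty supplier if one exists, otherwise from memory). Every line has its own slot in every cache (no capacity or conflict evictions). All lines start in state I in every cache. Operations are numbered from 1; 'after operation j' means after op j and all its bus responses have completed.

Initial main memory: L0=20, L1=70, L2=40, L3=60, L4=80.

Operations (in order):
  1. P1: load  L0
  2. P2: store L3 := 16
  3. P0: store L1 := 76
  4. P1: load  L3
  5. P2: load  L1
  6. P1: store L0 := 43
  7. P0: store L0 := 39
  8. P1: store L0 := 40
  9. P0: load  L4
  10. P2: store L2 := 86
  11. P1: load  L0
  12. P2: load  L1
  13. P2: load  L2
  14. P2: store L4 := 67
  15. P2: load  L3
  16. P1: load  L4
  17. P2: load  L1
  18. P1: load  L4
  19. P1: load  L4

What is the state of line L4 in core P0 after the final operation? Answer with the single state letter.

state = I

  op1 P1: load  L0 → I/S/I on L0; bus BusRd; mem=20
  op2 P2: store L3 := 16 → I/I/M on L3; bus BusRdX; mem=60
  op3 P0: store L1 := 76 → M/I/I on L1; bus BusRdX; mem=70
  op4 P1: load  L3 → I/S/S on L3; bus BusRd Flush; mem=16
  op5 P2: load  L1 → S/I/S on L1; bus BusRd Flush; mem=76
  op6 P1: store L0 := 43 → I/M/I on L0; bus BusRdX; mem=20
  op7 P0: store L0 := 39 → M/I/I on L0; bus BusRdX Flush; mem=43
  op8 P1: store L0 := 40 → I/M/I on L0; bus BusRdX Flush; mem=39
  op9 P0: load  L4 → S/I/I on L4; bus BusRd; mem=80
  op10 P2: store L2 := 86 → I/I/M on L2; bus BusRdX; mem=40
  op11 P1: load  L0 → I/M/I on L0; bus (none); mem=39
  op12 P2: load  L1 → S/I/S on L1; bus (none); mem=76
  op13 P2: load  L2 → I/I/M on L2; bus (none); mem=40
  op14 P2: store L4 := 67 → I/I/M on L4; bus BusRdX; mem=80
  op15 P2: load  L3 → I/S/S on L3; bus (none); mem=16
  op16 P1: load  L4 → I/S/S on L4; bus BusRd Flush; mem=67
  op17 P2: load  L1 → S/I/S on L1; bus (none); mem=76
  op18 P1: load  L4 → I/S/S on L4; bus (none); mem=67
  op19 P1: load  L4 → I/S/S on L4; bus (none); mem=67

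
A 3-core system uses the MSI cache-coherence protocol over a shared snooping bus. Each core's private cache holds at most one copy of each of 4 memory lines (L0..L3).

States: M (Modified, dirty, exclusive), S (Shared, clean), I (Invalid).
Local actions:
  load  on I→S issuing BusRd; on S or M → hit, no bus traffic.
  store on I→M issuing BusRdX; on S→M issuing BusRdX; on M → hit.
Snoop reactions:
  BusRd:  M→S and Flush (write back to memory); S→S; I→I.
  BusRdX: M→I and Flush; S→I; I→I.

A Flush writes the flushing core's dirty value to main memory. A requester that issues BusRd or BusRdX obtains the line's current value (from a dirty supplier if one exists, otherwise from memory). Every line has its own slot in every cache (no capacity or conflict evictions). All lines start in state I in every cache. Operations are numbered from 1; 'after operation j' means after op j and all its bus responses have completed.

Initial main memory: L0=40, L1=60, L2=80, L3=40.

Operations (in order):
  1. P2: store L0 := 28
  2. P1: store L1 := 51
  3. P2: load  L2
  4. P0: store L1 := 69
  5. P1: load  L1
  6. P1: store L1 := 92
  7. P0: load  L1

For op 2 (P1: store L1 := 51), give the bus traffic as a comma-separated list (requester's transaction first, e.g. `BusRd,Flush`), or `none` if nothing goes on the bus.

bus = BusRdX

step 1: P2: store L0 := 28  ⟶  IIM  (L0)  txn=BusRdX  M[L0]=40
step 2: P1: store L1 := 51  ⟶  IMI  (L1)  txn=BusRdX  M[L1]=60
step 3: P2: load  L2  ⟶  IIS  (L2)  txn=BusRd  M[L2]=80
step 4: P0: store L1 := 69  ⟶  MII  (L1)  txn=BusRdX+Flush  M[L1]=51
step 5: P1: load  L1  ⟶  SSI  (L1)  txn=BusRd+Flush  M[L1]=69
step 6: P1: store L1 := 92  ⟶  IMI  (L1)  txn=BusRdX  M[L1]=69
step 7: P0: load  L1  ⟶  SSI  (L1)  txn=BusRd+Flush  M[L1]=92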